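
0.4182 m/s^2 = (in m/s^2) 0.4182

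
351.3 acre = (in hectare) 142.2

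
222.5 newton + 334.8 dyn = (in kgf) 22.69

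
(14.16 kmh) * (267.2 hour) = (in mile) 2351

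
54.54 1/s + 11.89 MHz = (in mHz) 1.189e+10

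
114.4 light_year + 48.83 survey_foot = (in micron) 1.082e+24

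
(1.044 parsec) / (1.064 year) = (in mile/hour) 2.148e+09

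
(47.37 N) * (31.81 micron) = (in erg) 1.507e+04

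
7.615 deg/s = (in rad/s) 0.1329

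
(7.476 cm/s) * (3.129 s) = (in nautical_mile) 0.0001263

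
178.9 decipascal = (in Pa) 17.89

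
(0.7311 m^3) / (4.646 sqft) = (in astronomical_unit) 1.132e-11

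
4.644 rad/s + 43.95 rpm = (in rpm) 88.3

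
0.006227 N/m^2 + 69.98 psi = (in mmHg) 3619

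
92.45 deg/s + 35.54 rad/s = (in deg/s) 2129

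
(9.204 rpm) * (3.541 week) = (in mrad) 2.064e+09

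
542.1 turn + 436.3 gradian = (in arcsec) 7.04e+08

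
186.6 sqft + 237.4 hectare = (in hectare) 237.4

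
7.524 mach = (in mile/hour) 5731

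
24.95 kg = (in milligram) 2.495e+07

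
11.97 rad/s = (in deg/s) 685.8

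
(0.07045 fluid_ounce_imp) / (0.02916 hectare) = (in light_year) 7.256e-25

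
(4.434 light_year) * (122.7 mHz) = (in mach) 1.512e+13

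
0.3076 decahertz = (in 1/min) 184.6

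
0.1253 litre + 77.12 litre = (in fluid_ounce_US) 2612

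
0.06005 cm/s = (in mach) 1.764e-06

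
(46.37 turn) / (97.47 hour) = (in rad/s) 0.0008303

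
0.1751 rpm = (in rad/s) 0.01834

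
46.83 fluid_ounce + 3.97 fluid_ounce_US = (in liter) 1.502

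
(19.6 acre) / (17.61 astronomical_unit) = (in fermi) 3.011e+07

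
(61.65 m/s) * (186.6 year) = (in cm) 3.628e+13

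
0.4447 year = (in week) 23.19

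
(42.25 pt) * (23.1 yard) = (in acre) 7.78e-05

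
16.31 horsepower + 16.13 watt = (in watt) 1.218e+04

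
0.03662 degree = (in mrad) 0.6391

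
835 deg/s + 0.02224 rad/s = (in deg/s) 836.3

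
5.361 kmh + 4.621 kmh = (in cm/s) 277.3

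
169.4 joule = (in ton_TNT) 4.049e-08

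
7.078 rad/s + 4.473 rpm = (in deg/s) 432.4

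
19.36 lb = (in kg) 8.782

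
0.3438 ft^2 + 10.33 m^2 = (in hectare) 0.001036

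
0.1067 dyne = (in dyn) 0.1067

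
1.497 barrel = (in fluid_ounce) 8048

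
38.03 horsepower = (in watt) 2.836e+04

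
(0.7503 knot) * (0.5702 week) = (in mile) 82.71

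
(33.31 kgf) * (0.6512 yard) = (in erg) 1.945e+09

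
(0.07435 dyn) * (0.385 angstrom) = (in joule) 2.862e-17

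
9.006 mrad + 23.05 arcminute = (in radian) 0.01571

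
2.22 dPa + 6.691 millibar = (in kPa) 0.6693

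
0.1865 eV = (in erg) 2.988e-13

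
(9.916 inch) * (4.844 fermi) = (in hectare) 1.22e-19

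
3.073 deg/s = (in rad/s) 0.05363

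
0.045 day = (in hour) 1.08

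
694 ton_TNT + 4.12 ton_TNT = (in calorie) 6.981e+11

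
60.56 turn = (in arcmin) 1.308e+06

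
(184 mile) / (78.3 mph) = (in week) 0.01399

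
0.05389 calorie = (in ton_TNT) 5.389e-11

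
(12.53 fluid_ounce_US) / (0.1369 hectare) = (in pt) 0.0007673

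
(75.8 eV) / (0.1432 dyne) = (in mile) 5.27e-15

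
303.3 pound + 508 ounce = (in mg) 1.52e+08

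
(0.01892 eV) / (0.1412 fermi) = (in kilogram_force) 2.189e-06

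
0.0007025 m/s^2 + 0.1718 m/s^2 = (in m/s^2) 0.1725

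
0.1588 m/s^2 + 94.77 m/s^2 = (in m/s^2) 94.93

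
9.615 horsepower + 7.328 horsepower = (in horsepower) 16.94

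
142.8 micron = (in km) 1.428e-07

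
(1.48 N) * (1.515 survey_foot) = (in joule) 0.6834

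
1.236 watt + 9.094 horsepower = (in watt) 6783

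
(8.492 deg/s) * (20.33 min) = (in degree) 1.036e+04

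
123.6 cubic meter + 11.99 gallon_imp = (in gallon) 3.267e+04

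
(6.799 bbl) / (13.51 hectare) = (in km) 8.001e-09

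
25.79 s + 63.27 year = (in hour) 5.542e+05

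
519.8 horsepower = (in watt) 3.876e+05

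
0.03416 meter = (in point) 96.83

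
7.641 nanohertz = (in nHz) 7.641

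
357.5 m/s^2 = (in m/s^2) 357.5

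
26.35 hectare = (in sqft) 2.836e+06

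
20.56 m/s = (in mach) 0.06038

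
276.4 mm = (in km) 0.0002764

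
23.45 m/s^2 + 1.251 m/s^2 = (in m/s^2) 24.7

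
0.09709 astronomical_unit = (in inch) 5.718e+11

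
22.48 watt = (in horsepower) 0.03015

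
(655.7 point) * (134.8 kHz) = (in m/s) 3.118e+04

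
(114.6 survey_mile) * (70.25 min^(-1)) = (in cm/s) 2.159e+07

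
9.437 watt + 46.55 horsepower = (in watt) 3.472e+04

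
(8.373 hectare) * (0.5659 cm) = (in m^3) 473.8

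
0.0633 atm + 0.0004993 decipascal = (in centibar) 6.414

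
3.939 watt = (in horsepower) 0.005282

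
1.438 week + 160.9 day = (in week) 24.42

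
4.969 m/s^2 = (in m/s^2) 4.969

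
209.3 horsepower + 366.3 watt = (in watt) 1.564e+05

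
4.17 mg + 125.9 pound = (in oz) 2014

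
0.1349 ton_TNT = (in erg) 5.644e+15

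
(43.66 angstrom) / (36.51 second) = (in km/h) 4.305e-10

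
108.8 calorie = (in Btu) 0.4315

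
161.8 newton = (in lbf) 36.37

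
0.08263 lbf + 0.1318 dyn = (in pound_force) 0.08263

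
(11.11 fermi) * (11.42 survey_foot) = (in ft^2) 4.163e-13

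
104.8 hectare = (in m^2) 1.048e+06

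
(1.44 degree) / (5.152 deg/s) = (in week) 4.621e-07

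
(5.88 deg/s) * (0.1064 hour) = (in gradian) 2503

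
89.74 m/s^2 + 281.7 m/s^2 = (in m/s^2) 371.4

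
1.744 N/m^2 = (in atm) 1.721e-05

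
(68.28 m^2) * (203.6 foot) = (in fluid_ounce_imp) 1.491e+08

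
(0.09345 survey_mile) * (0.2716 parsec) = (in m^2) 1.26e+18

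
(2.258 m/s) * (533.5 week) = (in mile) 4.527e+05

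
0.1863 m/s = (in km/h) 0.6707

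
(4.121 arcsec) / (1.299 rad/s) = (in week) 2.543e-11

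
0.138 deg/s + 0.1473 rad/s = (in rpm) 1.43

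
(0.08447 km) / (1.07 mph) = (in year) 5.6e-06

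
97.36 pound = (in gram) 4.416e+04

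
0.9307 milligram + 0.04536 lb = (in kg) 0.02058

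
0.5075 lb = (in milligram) 2.302e+05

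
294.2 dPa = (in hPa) 0.2942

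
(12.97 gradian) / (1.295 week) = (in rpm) 2.484e-06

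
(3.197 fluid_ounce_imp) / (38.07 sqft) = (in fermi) 2.568e+10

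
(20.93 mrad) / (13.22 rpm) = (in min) 0.000252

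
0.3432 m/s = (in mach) 0.001008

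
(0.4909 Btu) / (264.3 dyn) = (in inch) 7.715e+06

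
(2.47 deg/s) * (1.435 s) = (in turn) 0.009846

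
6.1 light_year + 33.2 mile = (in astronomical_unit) 3.858e+05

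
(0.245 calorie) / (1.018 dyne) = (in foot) 3.304e+05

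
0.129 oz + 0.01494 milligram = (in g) 3.657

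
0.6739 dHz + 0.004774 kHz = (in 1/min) 290.5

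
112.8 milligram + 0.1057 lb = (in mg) 4.806e+04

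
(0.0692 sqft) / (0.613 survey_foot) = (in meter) 0.03441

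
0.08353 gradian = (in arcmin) 4.511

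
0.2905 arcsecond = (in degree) 8.069e-05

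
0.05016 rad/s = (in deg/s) 2.874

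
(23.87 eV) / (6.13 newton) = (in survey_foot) 2.047e-18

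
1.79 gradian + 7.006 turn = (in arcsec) 9.086e+06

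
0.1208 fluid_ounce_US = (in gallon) 0.0009438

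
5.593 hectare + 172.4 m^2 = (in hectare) 5.61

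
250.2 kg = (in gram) 2.502e+05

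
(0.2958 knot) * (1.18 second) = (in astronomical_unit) 1.2e-12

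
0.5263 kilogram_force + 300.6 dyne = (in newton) 5.164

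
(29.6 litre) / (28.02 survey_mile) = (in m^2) 6.564e-07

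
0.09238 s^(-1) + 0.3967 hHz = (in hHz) 0.3976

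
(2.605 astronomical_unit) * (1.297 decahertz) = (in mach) 1.484e+10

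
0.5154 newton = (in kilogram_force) 0.05256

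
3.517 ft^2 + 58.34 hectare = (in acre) 144.2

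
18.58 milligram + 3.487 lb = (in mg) 1.582e+06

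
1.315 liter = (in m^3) 0.001315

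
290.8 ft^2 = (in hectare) 0.002702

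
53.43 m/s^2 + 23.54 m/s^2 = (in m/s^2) 76.97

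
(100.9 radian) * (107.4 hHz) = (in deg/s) 6.209e+07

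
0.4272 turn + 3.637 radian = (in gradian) 402.4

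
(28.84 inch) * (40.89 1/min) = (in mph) 1.117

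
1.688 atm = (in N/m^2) 1.71e+05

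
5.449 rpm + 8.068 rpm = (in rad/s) 1.415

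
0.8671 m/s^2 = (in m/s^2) 0.8671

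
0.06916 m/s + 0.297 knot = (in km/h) 0.799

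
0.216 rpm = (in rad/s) 0.02262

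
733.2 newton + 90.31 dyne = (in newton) 733.2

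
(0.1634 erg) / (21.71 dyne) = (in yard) 8.231e-05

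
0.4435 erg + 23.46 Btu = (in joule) 2.475e+04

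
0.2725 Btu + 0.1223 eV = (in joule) 287.5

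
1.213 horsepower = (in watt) 904.5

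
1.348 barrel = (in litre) 214.3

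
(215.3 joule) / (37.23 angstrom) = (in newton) 5.783e+10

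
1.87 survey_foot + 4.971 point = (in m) 0.5717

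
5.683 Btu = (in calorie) 1433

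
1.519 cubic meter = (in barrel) 9.554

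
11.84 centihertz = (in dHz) 1.184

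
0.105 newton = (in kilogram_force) 0.01071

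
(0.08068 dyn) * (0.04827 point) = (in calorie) 3.284e-12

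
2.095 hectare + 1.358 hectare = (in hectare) 3.453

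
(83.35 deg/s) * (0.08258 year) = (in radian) 3.788e+06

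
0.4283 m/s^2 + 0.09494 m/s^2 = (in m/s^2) 0.5232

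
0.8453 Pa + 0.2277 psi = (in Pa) 1571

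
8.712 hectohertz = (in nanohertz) 8.712e+11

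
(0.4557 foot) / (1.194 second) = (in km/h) 0.4188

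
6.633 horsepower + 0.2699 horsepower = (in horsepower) 6.903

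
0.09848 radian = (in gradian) 6.269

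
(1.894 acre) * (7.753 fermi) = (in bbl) 3.738e-10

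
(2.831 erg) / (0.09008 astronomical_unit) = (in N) 2.101e-17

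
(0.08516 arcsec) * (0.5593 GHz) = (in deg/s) 1.323e+04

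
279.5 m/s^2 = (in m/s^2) 279.5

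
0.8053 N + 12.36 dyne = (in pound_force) 0.1811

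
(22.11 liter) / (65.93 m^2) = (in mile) 2.084e-07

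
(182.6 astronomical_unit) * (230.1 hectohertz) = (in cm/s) 6.286e+19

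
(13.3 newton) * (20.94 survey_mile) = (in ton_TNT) 0.0001071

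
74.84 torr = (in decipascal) 9.978e+04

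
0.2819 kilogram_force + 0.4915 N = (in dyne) 3.256e+05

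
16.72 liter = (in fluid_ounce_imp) 588.5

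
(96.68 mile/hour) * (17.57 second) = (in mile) 0.4719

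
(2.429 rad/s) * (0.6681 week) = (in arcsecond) 2.024e+11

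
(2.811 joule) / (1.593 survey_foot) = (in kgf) 0.5903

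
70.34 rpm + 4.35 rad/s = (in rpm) 111.9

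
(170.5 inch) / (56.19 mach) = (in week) 3.743e-10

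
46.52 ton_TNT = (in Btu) 1.845e+08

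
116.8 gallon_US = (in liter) 442.1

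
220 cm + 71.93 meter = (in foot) 243.2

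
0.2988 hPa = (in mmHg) 0.2241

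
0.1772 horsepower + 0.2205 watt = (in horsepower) 0.1775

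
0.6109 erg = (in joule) 6.109e-08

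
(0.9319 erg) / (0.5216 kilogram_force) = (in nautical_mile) 9.837e-12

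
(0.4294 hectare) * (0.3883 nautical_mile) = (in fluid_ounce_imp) 1.087e+11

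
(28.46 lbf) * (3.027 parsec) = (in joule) 1.182e+19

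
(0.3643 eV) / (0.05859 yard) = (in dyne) 1.089e-13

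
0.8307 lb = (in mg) 3.768e+05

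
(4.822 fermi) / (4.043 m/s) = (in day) 1.38e-20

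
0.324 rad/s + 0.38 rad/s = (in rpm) 6.723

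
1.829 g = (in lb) 0.004032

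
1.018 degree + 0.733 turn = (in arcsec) 9.536e+05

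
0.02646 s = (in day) 3.063e-07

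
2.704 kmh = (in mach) 0.002206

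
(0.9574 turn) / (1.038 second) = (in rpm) 55.34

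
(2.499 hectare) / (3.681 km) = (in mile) 0.004218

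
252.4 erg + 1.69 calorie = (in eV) 4.413e+19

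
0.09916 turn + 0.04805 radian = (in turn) 0.1068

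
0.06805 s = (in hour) 1.89e-05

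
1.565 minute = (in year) 2.978e-06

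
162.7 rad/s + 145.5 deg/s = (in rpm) 1578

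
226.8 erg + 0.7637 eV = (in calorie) 5.421e-06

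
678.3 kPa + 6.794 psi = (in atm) 7.157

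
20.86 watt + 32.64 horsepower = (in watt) 2.436e+04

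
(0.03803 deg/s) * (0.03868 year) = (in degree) 4.639e+04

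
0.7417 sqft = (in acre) 1.703e-05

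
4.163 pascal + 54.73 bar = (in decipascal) 5.473e+07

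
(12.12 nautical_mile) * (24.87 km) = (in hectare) 5.582e+04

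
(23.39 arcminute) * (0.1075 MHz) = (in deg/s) 4.191e+04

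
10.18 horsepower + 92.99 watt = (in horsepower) 10.3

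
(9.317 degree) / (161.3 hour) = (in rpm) 2.674e-06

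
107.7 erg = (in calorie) 2.574e-06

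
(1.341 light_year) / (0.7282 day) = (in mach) 5.922e+08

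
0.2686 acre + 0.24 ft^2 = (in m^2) 1087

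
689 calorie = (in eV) 1.799e+22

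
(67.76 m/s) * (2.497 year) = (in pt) 1.513e+13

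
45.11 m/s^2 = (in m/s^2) 45.11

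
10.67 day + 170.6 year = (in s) 5.381e+09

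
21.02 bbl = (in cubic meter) 3.342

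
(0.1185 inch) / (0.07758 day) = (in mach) 1.319e-09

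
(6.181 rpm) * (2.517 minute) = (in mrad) 9.775e+04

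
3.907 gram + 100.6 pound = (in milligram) 4.564e+07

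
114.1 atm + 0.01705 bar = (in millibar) 1.156e+05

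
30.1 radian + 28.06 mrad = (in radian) 30.13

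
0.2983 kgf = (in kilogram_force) 0.2983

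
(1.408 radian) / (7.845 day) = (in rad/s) 2.077e-06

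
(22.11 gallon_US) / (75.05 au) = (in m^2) 7.455e-15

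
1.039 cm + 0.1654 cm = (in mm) 12.04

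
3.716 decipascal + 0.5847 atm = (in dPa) 5.925e+05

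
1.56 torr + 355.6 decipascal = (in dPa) 2435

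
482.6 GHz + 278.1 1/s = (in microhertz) 4.826e+17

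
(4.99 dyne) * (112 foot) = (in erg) 1.703e+04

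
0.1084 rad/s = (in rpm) 1.035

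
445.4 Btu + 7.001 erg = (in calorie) 1.123e+05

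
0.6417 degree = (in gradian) 0.713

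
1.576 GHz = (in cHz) 1.576e+11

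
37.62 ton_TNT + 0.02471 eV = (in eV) 9.824e+29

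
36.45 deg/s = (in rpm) 6.075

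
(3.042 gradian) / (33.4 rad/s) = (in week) 2.365e-09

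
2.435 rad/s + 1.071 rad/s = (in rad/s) 3.506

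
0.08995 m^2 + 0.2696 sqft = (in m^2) 0.115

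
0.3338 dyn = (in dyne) 0.3338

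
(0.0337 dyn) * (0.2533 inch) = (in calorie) 5.182e-10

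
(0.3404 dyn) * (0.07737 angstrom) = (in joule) 2.634e-17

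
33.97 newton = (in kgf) 3.464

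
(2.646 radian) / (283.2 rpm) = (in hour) 2.478e-05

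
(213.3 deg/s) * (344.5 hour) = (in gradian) 2.939e+08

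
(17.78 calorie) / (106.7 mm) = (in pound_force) 156.7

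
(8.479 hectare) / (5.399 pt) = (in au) 0.0002976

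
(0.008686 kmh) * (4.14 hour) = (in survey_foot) 118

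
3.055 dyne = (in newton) 3.055e-05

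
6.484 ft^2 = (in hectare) 6.024e-05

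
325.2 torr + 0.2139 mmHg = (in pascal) 4.338e+04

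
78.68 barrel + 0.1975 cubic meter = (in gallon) 3357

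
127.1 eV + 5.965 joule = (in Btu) 0.005654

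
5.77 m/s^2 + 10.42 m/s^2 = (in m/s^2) 16.19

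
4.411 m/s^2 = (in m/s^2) 4.411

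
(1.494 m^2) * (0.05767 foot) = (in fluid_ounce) 888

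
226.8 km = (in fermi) 2.268e+20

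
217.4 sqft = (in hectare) 0.00202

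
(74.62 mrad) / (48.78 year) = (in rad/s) 4.851e-11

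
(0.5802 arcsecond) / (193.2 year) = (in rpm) 4.409e-15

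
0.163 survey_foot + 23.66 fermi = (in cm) 4.968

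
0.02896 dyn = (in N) 2.896e-07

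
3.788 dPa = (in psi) 5.494e-05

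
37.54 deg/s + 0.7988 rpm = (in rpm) 7.055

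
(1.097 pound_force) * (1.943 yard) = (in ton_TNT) 2.072e-09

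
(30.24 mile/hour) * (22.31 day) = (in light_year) 2.754e-09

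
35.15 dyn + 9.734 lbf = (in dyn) 4.33e+06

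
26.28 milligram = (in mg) 26.28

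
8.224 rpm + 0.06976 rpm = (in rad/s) 0.8685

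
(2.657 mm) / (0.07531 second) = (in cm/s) 3.528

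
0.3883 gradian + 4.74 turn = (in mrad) 2.979e+04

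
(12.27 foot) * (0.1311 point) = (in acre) 4.274e-08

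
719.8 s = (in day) 0.008331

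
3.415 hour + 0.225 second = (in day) 0.1423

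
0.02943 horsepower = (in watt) 21.95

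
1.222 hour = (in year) 0.0001395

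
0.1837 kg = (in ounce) 6.48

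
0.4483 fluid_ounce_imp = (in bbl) 8.012e-05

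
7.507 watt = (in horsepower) 0.01007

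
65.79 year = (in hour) 5.763e+05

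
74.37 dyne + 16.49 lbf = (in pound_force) 16.49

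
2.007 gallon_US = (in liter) 7.597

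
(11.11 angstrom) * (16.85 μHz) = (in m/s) 1.872e-14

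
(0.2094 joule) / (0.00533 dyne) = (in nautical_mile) 2121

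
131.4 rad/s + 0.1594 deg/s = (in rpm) 1255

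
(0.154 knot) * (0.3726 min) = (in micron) 1.771e+06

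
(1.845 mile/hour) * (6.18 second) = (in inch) 200.7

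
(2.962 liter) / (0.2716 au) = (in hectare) 7.29e-18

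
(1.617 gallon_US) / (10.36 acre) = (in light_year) 1.543e-23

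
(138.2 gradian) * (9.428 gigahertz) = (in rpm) 1.954e+11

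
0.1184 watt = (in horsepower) 0.0001588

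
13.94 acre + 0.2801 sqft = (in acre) 13.94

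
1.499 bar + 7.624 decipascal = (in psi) 21.74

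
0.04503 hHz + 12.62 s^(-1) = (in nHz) 1.712e+10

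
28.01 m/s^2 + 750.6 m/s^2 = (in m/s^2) 778.6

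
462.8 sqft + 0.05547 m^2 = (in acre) 0.01064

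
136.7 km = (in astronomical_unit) 9.138e-07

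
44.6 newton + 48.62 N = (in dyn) 9.322e+06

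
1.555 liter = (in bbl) 0.009781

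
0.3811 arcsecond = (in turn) 2.941e-07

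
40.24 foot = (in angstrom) 1.227e+11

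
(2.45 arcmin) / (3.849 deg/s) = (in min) 0.0001768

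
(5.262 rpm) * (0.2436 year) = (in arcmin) 1.455e+10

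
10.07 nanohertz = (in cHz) 1.007e-06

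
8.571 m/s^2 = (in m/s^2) 8.571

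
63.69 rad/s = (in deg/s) 3649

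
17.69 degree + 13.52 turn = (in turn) 13.57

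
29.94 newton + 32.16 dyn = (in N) 29.94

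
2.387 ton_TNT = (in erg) 9.987e+16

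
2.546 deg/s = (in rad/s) 0.04444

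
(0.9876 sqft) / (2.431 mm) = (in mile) 0.02345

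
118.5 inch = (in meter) 3.01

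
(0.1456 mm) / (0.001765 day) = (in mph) 2.136e-06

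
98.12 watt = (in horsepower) 0.1316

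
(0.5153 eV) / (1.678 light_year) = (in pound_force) 1.169e-36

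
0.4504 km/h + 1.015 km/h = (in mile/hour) 0.9106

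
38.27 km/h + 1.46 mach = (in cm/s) 5.078e+04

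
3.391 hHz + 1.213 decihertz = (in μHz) 3.392e+08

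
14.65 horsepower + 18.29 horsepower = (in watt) 2.456e+04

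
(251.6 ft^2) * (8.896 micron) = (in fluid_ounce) 7.031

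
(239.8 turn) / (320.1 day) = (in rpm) 0.0005202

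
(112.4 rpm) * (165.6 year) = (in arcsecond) 1.268e+16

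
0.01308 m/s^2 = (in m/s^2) 0.01308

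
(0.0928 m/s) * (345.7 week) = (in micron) 1.94e+13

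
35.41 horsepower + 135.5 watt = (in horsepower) 35.59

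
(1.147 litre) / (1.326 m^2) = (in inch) 0.03406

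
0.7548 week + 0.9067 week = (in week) 1.661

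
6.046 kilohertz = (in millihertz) 6.046e+06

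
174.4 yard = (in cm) 1.595e+04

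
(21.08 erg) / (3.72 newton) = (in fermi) 5.667e+08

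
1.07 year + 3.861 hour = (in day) 390.7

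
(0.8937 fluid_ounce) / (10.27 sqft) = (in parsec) 8.977e-22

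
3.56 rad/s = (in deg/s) 204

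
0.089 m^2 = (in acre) 2.199e-05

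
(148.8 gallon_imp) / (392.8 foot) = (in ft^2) 0.06082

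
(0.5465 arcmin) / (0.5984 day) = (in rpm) 2.936e-08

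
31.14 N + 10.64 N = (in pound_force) 9.393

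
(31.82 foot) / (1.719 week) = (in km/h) 3.358e-05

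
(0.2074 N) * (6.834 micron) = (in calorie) 3.388e-07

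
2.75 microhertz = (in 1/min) 0.000165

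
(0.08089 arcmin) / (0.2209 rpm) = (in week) 1.682e-09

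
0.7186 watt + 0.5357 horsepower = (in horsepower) 0.5367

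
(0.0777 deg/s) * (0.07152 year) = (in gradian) 1.947e+05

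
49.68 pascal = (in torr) 0.3726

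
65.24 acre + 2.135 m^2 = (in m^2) 2.64e+05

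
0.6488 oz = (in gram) 18.39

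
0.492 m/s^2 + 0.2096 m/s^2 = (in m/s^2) 0.7016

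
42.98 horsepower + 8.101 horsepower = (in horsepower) 51.08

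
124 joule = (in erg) 1.24e+09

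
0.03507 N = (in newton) 0.03507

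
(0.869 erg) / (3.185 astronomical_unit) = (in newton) 1.824e-19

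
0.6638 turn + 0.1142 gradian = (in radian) 4.173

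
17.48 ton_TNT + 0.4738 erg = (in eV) 4.565e+29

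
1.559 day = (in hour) 37.42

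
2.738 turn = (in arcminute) 5.914e+04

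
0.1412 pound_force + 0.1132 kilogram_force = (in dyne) 1.738e+05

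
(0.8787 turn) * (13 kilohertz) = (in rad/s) 7.177e+04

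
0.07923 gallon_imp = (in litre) 0.3602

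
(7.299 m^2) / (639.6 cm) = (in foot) 3.744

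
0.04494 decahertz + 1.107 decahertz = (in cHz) 1152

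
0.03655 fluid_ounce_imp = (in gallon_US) 0.0002743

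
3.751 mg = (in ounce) 0.0001323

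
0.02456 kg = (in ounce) 0.8663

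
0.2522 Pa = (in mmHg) 0.001892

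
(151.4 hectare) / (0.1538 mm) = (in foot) 3.23e+10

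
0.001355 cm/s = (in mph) 3.031e-05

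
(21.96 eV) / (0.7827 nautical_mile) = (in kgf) 2.475e-22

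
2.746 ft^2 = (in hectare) 2.551e-05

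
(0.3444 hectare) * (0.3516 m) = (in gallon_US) 3.199e+05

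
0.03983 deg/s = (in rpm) 0.006638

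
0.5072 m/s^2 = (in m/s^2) 0.5072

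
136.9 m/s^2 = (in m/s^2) 136.9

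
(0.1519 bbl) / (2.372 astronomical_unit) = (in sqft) 7.326e-13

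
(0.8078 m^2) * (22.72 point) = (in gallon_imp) 1.424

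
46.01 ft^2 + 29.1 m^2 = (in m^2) 33.37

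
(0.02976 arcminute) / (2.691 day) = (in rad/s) 3.723e-11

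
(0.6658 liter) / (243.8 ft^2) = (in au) 1.965e-16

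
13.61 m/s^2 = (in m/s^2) 13.61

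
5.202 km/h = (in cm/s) 144.5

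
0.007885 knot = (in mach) 1.191e-05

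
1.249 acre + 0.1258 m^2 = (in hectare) 0.5055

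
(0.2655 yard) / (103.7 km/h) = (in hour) 2.341e-06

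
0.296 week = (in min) 2984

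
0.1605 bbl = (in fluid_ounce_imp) 898.1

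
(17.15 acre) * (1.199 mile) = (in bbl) 8.423e+08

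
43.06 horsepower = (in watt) 3.211e+04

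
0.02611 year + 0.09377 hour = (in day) 9.534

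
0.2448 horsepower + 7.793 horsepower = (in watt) 5994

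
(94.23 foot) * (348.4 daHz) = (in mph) 2.238e+05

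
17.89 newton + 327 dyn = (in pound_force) 4.023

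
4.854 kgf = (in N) 47.6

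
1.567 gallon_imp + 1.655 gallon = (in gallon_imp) 2.945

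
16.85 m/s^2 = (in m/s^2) 16.85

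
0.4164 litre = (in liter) 0.4164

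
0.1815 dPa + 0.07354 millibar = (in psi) 0.001069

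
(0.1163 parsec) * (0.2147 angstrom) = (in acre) 19.04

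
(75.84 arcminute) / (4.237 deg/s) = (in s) 0.2983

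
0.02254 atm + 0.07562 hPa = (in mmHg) 17.19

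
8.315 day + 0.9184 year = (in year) 0.9412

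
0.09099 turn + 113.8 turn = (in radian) 715.6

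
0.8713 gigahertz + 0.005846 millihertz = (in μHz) 8.713e+14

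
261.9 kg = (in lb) 577.4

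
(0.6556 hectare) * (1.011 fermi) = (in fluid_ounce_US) 2.241e-07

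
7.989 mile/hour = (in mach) 0.01049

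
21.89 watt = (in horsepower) 0.02935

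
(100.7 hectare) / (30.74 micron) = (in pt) 9.286e+13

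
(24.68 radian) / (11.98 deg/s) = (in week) 0.0001952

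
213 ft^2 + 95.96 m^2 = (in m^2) 115.7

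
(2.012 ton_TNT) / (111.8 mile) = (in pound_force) 1.052e+04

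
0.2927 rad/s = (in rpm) 2.795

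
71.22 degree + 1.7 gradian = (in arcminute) 4365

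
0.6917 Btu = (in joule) 729.8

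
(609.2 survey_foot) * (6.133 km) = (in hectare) 113.9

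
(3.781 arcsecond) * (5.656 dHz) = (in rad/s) 1.037e-05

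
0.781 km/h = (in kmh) 0.781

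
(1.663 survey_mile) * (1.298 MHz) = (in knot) 6.753e+09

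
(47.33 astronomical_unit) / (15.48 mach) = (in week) 2221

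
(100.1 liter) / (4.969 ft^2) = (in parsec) 7.027e-18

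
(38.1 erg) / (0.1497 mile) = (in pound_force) 3.555e-09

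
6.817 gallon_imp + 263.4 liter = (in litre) 294.4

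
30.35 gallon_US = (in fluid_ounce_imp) 4043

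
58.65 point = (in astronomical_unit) 1.383e-13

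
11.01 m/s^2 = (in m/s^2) 11.01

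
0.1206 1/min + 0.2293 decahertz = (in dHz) 22.95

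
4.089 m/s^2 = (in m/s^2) 4.089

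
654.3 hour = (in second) 2.355e+06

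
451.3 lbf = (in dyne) 2.007e+08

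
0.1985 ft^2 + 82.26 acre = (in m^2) 3.329e+05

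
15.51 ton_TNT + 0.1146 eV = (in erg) 6.489e+17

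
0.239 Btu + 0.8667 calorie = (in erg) 2.558e+09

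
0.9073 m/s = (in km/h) 3.266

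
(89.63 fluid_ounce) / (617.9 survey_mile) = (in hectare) 2.666e-13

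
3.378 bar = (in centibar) 337.8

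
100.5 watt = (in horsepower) 0.1348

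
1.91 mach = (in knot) 1264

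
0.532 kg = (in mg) 5.32e+05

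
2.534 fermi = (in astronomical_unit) 1.694e-26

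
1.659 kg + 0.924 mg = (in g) 1659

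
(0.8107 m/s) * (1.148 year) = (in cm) 2.935e+09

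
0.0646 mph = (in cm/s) 2.888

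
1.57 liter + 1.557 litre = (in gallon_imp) 0.6878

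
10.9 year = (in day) 3978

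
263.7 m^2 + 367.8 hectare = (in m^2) 3.678e+06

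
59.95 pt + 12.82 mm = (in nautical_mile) 1.834e-05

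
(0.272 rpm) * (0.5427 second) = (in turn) 0.00246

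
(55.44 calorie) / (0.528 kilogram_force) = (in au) 2.995e-10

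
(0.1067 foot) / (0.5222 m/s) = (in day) 7.208e-07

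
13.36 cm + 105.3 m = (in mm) 1.054e+05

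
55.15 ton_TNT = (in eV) 1.44e+30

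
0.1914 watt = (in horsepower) 0.0002567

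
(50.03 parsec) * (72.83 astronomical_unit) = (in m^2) 1.682e+31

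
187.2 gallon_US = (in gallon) 187.2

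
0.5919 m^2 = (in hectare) 5.919e-05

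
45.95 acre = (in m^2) 1.86e+05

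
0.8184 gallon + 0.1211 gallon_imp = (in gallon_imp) 0.8026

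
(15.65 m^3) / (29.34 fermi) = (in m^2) 5.334e+14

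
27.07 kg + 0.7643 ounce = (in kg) 27.09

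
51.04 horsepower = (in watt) 3.806e+04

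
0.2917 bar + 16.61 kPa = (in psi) 6.64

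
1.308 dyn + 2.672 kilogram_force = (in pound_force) 5.891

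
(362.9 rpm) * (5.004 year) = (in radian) 5.997e+09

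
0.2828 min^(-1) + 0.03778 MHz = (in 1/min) 2.267e+06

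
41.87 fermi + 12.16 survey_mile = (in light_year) 2.069e-12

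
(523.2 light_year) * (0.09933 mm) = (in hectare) 4.917e+10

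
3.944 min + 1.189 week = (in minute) 1.199e+04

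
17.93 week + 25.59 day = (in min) 2.176e+05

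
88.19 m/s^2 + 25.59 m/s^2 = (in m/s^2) 113.8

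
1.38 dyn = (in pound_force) 3.102e-06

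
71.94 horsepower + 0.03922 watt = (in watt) 5.365e+04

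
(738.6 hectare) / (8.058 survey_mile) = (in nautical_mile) 0.3075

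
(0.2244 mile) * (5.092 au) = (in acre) 6.798e+10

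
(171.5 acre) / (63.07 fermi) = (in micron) 1.1e+25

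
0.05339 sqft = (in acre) 1.226e-06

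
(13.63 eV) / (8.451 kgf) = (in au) 1.761e-31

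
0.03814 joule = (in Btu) 3.615e-05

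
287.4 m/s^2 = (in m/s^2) 287.4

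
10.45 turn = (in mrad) 6.566e+04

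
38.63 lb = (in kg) 17.52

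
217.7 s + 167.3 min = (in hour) 2.849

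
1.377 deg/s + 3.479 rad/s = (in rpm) 33.45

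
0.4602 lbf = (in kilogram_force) 0.2087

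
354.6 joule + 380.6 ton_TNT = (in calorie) 3.806e+11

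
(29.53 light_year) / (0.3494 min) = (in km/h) 4.798e+16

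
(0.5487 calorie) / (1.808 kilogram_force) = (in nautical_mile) 6.991e-05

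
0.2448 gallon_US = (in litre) 0.9267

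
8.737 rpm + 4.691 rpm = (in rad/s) 1.406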